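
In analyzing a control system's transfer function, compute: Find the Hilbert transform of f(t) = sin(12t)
The Hilbert transform shifts each frequency component by -pi/2.
H{sin(wt)} = -cos(wt)
With w = 12: H{sin(12t)} = -cos(12t)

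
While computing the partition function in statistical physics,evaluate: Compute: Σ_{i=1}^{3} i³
Using formula: Σ i^3=[n(n + 1)/2]²=[3·4/2]²=36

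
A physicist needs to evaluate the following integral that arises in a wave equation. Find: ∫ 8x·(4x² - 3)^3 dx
Let u=4x² - 3, du=8x dx
∫ u^3 du=u^4/4+C

Answer: (4x² - 3)^4/4+C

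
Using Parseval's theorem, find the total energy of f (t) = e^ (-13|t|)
Parseval's theorem: E=integral |f(t)|^2 dt=(1/2pi) integral |F(omega)|^2 domega
E=integral_{-inf}^{inf} e^(-26|t|) dt=2 * integral_0^inf e^(-26t) dt=2/(2 * 13)=1/13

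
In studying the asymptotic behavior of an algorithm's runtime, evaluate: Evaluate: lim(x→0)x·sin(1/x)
Squeeze theorem: -|x| ≤ x·sin(1/x) ≤ |x|
Since x → 0 as x → 0, by squeeze theorem the limit is 0

Answer: 0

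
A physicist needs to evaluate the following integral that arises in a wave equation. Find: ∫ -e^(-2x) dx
Since d/dx[e^(-2x)]=-2e^(-2x), we get 1/2 e^(-2x) + C

Answer: (1/2)e^(-2x) + C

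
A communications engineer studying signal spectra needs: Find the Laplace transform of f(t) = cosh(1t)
L{cosh(at)} = s/(s²-a²)
L{cosh(1t)} = s/(s²-1)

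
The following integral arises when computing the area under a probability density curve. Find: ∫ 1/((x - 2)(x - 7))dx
Partial fractions: 1/((x-2)(x-7)) = A/(x-2)+B/(x-7)
A = -1/5, B = 1/5
∫ [-1/5· 1/(x-2)+1/5· 1/(x-7)] dx
= (1/5)[ln|x-7| - ln|x-2|]+C

Answer: (1/5)·ln|(x-7)/(x-2)|+C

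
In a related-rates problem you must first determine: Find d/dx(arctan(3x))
d/dx[arctan(u)]=u'/(1 + u²), u=3x, u'=3

Answer: 3/(1 + 9x²)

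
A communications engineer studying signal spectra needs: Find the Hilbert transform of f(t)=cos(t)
The Hilbert transform shifts each frequency component by -pi/2.
H{cos(wt)} = sin(wt)
With w = 1: H{cos(t)} = sin(t)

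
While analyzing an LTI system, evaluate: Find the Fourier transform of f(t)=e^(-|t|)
Using the standard pair: F{e^(-a|t|)} = 2a/(a^2+omega^2)
With a = 1: F(omega) = 2/(1+omega^2)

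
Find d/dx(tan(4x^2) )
Chain rule: d/dx[tan(u)] = sec²(u)·u' where u = 4x^2
u' = 8x

Answer: 8x·sec²(4x^2)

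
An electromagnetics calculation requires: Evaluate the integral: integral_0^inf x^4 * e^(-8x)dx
This is a Gamma integral. Substitute u = 8x (du = 8 dx):
integral_0^inf x^4*e^(-8x) dx = (1/8^5) integral_0^inf u^4*e^(-u) du
= Gamma(5)/8^5 = 4!/8^5 = 24/32768

Answer: 3/4096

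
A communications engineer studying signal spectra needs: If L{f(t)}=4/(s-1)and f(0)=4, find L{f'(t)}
L{f'(t)}=s·F(s) - f(0)=4s/(s-1)-4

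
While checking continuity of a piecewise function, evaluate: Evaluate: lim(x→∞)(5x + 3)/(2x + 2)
Divide numerator and denominator by x:
lim (5+3/x)/(2+2/x)=5/2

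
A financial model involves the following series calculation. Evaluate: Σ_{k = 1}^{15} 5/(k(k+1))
Partial fractions: 5/(k(k + 1))=5/k - 5/(k + 1)
Telescoping sum: 5(1 - 1/16)=5·15/16

Answer: 75/16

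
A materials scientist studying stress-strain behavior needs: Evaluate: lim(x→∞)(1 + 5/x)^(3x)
Rewrite as [(1 + 5/x)^x]^3.
lim(1 + 5/x)^x=e^5, so limit=(e^5)^3=e^15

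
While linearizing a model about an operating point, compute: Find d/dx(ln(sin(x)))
Chain rule: d/dx[ln(u)] = u'/u where u = sin(x)
u' = cos(x)

Answer: (cos(x))/(sin(x))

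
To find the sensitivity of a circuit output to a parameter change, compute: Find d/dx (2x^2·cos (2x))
Product rule: (fg)'=f'g+fg'
f=2x^2, f'=4x
g=cos(2x), g'=-2·sin(2x)

Answer: 4x·cos(2x)-4x^2·sin(2x)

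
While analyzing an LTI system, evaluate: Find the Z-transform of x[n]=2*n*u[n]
Z{n*u[n]} = z/(z-1)^2
By linearity: Z{2*n*u[n]} = 2z/(z-1)^2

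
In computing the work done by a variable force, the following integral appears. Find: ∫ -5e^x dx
Since d/dx[e^x] = + e^x, we get -5e^x + C

Answer: -5e^x + C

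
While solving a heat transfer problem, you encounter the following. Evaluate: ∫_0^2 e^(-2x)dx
Antiderivative: (1/(-2))e^(-2x)
Evaluate: (1/(-2))(e^-4-1)

Answer: (e^-4-1)/(-2)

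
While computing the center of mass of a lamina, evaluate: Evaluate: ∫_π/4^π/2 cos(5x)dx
Antiderivative: sin(5x)/5
Evaluate at bounds: [sin(5·π/2)/5] - [sin(5·π/4)/5]
= ((1) - (-√2/2))/5 = 1/5 + √2/10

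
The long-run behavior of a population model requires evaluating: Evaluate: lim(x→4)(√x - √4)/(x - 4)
Multiply by conjugate (√x+√4)/(√x+√4):
=(x - 4)/((x - 4)(√x+√4))=1/(√x+√4)
As x → 4: 1/(2√4)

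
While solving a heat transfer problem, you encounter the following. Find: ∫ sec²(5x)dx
Since d/dx[tan(5x)]=5sec²(5x), integral=tan(5x)/5 + C

Answer: (1/5)tan(5x) + C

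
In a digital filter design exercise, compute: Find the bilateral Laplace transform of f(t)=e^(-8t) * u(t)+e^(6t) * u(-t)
For e^(-8t)*u(t): L=1/(s+8), Re(s) > -8
For e^(6t)*u(-t): L=-1/(s-6), Re(s) < 6
Combined: F(s)=1/(s+8)-1/(s-6), -8 < Re(s) < 6

Answer: 1/(s+8)-1/(s-6), ROC: -8 < Re(s) < 6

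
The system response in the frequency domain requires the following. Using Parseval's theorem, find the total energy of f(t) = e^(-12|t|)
Parseval's theorem: E=integral |f(t)|^2 dt=(1/2pi) integral |F(omega)|^2 domega
E=integral_{-inf}^{inf} e^(-24|t|) dt=2 * integral_0^inf e^(-24t) dt=2/(2 * 12)=1/12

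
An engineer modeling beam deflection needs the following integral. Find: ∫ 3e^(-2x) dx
Since d/dx[e^(-2x)]=-2e^(-2x), we get -3/2 e^(-2x) + C

Answer: (-3/2)e^(-2x) + C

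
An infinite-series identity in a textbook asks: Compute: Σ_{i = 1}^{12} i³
Using formula: Σ i^3 = [n(n+1)/2]² = [12·13/2]² = 6084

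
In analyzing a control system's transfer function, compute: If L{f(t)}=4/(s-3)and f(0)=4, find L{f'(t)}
L{f'(t)}=s·F(s) - f(0)=4s/(s-3)-4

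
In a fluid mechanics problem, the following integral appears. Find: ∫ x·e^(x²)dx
Let u = x², du = 2x dx
∫ (1/2)e^u du = e^u/2 + C

Answer: e^(x²)/2 + C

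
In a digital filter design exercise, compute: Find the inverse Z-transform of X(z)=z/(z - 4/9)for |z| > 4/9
Standard pair: z/(z-a) <-> a^n * u[n] for causal signals
With a = 4/9: x[n] = (4/9)^n * u[n]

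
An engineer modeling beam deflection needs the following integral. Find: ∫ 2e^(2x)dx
Since d/dx[e^(2x)] = 2e^(2x), we get 1 e^(2x)+C

Answer: e^(2x)+C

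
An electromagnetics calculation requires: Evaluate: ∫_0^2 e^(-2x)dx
Antiderivative: (1/(-2))e^(-2x)
Evaluate: (1/(-2))(e^-4 - 1)

Answer: (e^-4 - 1)/(-2)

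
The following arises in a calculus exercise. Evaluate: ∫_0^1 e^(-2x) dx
Antiderivative: (1/(-2))e^(-2x)
Evaluate: (1/(-2))(e^-2-1)

Answer: (e^-2-1)/(-2)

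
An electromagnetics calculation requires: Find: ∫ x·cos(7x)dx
By parts: u = x, dv = cos(7x) dx
du = dx, v = sin(7x)/7
= x·sin(7x)/7 + cos(7x)/7² + C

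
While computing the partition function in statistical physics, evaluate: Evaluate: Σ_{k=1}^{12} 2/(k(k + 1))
Partial fractions: 2/(k(k + 1))=2/k - 2/(k + 1)
Telescoping sum: 2(1 - 1/13)=2·12/13

Answer: 24/13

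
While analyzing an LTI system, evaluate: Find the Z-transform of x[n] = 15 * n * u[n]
Z{n * u[n]}=z/(z-1)^2
By linearity: Z{15 * n * u[n]}=15z/(z-1)^2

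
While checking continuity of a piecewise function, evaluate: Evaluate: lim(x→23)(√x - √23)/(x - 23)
Multiply by conjugate (√x + √23)/(√x + √23):
= (x - 23)/((x - 23)(√x + √23)) = 1/(√x + √23)
As x → 23: 1/(2√23)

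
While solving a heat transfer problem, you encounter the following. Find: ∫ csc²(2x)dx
Since d/dx[-cot(2x)] = 2csc²(2x), integral = -cot(2x)/2 + C

Answer: (-1/2)cot(2x) + C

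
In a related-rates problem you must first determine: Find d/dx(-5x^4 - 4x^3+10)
Power rule: d/dx(ax^n)=n·a·x^(n-1)
Term by term: -20·x^3-12·x^2

Answer: -20x^3-12x^2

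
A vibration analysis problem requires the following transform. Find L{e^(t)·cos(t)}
First shifting: L{e^(at)f(t)}=F(s-a)
L{cos(t)}=s/(s² + 1)
Shift: (s-1)/((s-1)² + 1)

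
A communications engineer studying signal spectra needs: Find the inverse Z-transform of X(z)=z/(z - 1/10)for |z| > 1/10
Standard pair: z/(z-a) <-> a^n*u[n] for causal signals
With a=1/10: x[n]=(1/10)^n*u[n]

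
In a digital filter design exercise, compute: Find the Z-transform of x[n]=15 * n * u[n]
Z{n*u[n]}=z/(z-1)^2
By linearity: Z{15*n*u[n]}=15z/(z-1)^2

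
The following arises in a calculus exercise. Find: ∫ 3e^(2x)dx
Since d/dx[e^(2x)]=2e^(2x), we get 3/2 e^(2x) + C

Answer: (3/2)e^(2x) + C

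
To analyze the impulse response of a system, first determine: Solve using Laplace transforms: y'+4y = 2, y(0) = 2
Take L of both sides: sY(s) - 2 + 4Y(s)=2/s
Y(s)(s + 4)=2/s + 2
Y(s)=2/(s(s + 4)) + 2/(s + 4)
Partial fractions: 2/(s(s + 4))=(1/2)/s - (1/2)/(s + 4)
So Y(s)=(1/2)/s + (3/2)/(s + 4)
Inverse transform (L^(-1){1/s}=1, L^(-1){1/(s + 4)}=e^(-4t)):

Answer: y(t)=1/2 + (3/2)·e^(-4t)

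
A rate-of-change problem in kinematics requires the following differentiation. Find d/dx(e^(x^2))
Chain rule: d/dx[e^u] = e^u · u' where u = x^2
u' = 2x

Answer: 2x·e^(x^2)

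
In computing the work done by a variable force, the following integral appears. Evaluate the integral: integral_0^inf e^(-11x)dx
integral_0^inf e^(-11x) dx = [-1/11 * e^(-11x)]_0^inf
= 0 - (-1/11) = 1/11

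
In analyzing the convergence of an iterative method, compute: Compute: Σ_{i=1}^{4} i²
Using formula: Σ i^2=n(n + 1)(2n + 1)/6=4·5·9/6=30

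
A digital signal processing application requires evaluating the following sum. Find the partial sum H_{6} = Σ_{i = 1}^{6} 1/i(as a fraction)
H_6 = 1 + 1/2 + 1/3 + ... + 1/6
= 49/20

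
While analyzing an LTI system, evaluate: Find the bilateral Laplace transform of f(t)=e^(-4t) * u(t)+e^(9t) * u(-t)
For e^(-4t)*u(t): L=1/(s+4), Re(s) > -4
For e^(9t)*u(-t): L=-1/(s-9), Re(s) < 9
Combined: F(s)=1/(s+4)-1/(s-9), -4 < Re(s) < 9

Answer: 1/(s+4)-1/(s-9), ROC: -4 < Re(s) < 9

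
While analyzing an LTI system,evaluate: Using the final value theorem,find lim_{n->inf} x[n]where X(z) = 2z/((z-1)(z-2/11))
Final value theorem: lim x[n]=lim_{z->1} (z-1)*X(z)
(z-1)*X(z)=2z/(z-2/11)
As z->1: 2/(1-2/11)=2/(9/11)=22/9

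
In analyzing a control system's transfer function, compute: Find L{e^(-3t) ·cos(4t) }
First shifting: L{e^(at)f(t)}=F(s-a)
L{cos(4t)}=s/(s² + 16)
Shift: (s + 3)/((s + 3)² + 16)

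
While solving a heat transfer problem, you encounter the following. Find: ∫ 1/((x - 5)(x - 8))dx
Partial fractions: 1/((x-5)(x-8)) = A/(x-5) + B/(x-8)
A = -1/3, B = 1/3
∫ [-1/3· 1/(x-5) + 1/3· 1/(x-8)] dx
= (1/3)[ln|x-8| - ln|x-5|] + C

Answer: (1/3)·ln|(x-8)/(x-5)| + C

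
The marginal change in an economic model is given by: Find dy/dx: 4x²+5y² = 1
Differentiate: 8x + 10y·(dy/dx)=0
dy/dx=-8x/(10y)=-(4/5)·(x/y)

Answer: dy/dx=-(4/5)·(x/y)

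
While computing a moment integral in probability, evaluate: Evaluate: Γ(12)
Γ(n)=(n-1)! for positive integers
Γ(12)=11!=39916800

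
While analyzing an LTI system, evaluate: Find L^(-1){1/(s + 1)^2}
L^(-1){1/(s-a)^n} = t^(n-1)·e^(at)/(n-1)!
Here a = -1, n = 2: t^1·e^(-t)/1

Answer: t·e^(-t)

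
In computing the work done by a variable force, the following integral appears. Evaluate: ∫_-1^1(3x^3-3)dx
Step 1: Find antiderivative F(x)=(3/4)x^4-3x
Step 2: F(1) - F(-1)=-9/4 - (15/4)=-6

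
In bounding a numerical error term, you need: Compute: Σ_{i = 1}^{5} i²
Using formula: Σ i^2=n(n + 1)(2n + 1)/6=5·6·11/6=55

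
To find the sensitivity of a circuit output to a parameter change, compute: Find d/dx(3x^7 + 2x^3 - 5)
Power rule: d/dx(ax^n)=n·a·x^(n-1)
Term by term: 21·x^6+6·x^2

Answer: 21x^6+6x^2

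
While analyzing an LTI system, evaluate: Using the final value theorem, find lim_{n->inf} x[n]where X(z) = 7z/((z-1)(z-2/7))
Final value theorem: lim x[n]=lim_{z->1} (z-1)*X(z)
(z-1)*X(z)=7z/(z-2/7)
As z->1: 7/(1 - 2/7)=7/(5/7)=49/5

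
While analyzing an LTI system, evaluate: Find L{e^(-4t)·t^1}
First shifting: L{e^(at)f(t)} = F(s-a)
L{t^1} = 1/s^2
Shift s → s+4: 1/(s+4)^2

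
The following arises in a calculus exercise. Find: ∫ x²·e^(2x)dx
Integration by parts twice:
First: u=x², dv=e^(2x) dx => x²e^(2x)/2 - (2/2)∫ xe^(2x) dx
Second (∫ xe^(2x) dx): xe^(2x)/2 - e^(2x)/4
Combining: e^(2x)(x²/2-2x/4+2/8)+C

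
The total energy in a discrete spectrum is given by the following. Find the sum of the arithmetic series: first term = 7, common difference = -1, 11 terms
Last term: a_n=7 + (11 - 1)·-1=-3
Sum=n(a_1 + a_n)/2=11(7 + (-3))/2=22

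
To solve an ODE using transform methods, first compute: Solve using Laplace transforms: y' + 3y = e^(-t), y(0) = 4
Take L: sY - 4 + 3Y = 1/(s + 1)
Y(s + 3) = 1/(s + 1) + 4
Y = 1/((s + 1)(s + 3)) + 4/(s + 3)
Partial fractions: 1/((s + 1)(s + 3)) = (1/2)/(s + 1) - (1/2)/(s + 3)
So Y = (1/2)/(s + 1) + (7/2)/(s + 3)
Inverse Laplace transform (L^(-1){1/(s + 1)} = e^(-t), L^(-1){1/(s + 3)} = e^(-3t)):

Answer: y(t) = (1/2)·e^(-t) + (7/2)·e^(-3t)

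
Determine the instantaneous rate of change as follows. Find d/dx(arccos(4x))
d/dx[arccos(u)]=-u'/√(1-u²), u=4x, u'=4

Answer: -4/√(1 - 16x²)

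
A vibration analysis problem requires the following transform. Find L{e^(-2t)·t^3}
First shifting: L{e^(at)f(t)} = F(s-a)
L{t^3} = 6/s^4
Shift s → s + 2: 6/(s + 2)^4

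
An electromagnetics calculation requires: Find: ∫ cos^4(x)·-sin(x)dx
Let u=cos(x), du=-sin(x) dx
∫ u^4 du=u^5/5+C

Answer: cos^5(x)/5+C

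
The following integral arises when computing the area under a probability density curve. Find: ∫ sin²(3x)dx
Using identity sin²(u)=(1 - cos(2u))/2:
∫ (1 - cos(6x))/2 dx=x/2 - sin(6x)/12+C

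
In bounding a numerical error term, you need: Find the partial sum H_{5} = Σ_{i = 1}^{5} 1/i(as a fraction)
H_5=1 + 1/2 + 1/3 + ... + 1/5
=137/60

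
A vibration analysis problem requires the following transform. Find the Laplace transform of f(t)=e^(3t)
L{e^(at)}=1/(s-a)
L{e^(3t)}=1/(s-3)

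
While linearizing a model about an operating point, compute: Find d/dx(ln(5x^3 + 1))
Chain rule: d/dx[ln(u)] = u'/u where u = 5x^3+1
u' = 15x^2

Answer: (15x^2)/(5x^3+1)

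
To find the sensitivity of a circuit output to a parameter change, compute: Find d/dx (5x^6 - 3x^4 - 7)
Power rule: d/dx(ax^n)=n·a·x^(n-1)
Term by term: 30·x^5 - 12·x^3

Answer: 30x^5 - 12x^3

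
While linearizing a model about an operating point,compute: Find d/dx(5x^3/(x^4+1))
Quotient rule: (f/g)'=(f'g - fg')/g²
f=5x^3, f'=15x^2
g=x^4+1, g'=4x^3

Answer: (15x^2·(x^4+1)-20x^6)/(x^4+1)²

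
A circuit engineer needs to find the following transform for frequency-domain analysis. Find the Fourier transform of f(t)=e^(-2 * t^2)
The Fourier transform of a Gaussian e^(-a * t^2) is sqrt(pi/a) * e^(-omega^2/(4a)).
With a = 2: F(omega) = sqrt(pi/2) * e^(-omega^2/8)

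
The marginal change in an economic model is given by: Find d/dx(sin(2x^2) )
Chain rule: d/dx[sin(u)]=cos(u)·u' where u=2x^2
u'=4x

Answer: 4x·cos(2x^2)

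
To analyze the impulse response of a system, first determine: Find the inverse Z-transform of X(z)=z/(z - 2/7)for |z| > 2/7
Standard pair: z/(z-a) <-> a^n * u[n] for causal signals
With a=2/7: x[n]=(2/7)^n * u[n]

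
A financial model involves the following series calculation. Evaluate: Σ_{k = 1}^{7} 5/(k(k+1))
Partial fractions: 5/(k(k + 1)) = 5/k - 5/(k + 1)
Telescoping sum: 5(1 - 1/8) = 5·7/8

Answer: 35/8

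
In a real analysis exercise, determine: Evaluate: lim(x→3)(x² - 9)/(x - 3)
Factor: (x² - 9) = (x-3)(x + 3)
Cancel (x-3): lim(x→3) (x + 3) = 6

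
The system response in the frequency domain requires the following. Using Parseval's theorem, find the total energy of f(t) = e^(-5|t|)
Parseval's theorem: E = integral |f(t)|^2 dt = (1/2pi) integral |F(omega)|^2 domega
E = integral_{-inf}^{inf} e^(-10|t|) dt = 2 * integral_0^inf e^(-10t) dt = 2/(2 * 5) = 1/5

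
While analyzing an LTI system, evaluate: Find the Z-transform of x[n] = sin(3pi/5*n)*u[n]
Z{sin(w0 * n) * u[n]}=z * sin(w0)/(z^2 - 2z * cos(w0) + 1)
With w0=3pi/5: X(z)=z * sin(3pi/5)/(z^2 - 2z * cos(3pi/5) + 1)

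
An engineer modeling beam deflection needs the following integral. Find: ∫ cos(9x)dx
Using substitution u=9x: ∫ cos(u) du/9=sin(u)/9+C

Answer: (1/9)sin(9x)+C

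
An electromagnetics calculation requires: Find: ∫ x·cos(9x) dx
By parts: u=x, dv=cos(9x) dx
du=dx, v=sin(9x)/9
=x·sin(9x)/9 + cos(9x)/9² + C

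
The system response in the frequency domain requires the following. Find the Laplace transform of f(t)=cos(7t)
L{cos(wt)}=s/(s²+w²)
L{cos(7t)}=s/(s²+49)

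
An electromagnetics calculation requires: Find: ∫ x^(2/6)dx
Power rule: ∫ x^(1/3) dx = x^(4/3)/(4/3) + C

Answer: (3/4)·x^(4/3) + C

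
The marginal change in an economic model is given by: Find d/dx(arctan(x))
d/dx[arctan(u)] = u'/(1 + u²), u = x, u' = 1

Answer: 1/(1 + x²)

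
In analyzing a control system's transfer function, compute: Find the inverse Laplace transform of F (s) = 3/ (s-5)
L^(-1){3/(s-a)} = c·e^(at)
Here a = 5, c = 3

Answer: 3e^(5t)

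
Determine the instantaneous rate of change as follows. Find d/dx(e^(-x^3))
Chain rule: d/dx[e^u]=e^u · u' where u=-x^3
u'=-3x^2

Answer: -3x^2·e^(-x^3)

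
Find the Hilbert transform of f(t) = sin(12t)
The Hilbert transform shifts each frequency component by -pi/2.
H{sin(wt)} = -cos(wt)
With w = 12: H{sin(12t)} = -cos(12t)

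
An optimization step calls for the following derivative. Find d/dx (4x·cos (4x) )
Product rule: (fg)'=f'g + fg'
f=4x, f'=4
g=cos(4x), g'=-4·sin(4x)

Answer: 4·cos(4x) - 16x·sin(4x)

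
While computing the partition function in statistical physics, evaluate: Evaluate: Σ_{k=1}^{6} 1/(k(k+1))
Partial fractions: 1/(k(k + 1))=1/k - 1/(k + 1)
Telescoping sum: 1(1 - 1/7)=1·6/7

Answer: 6/7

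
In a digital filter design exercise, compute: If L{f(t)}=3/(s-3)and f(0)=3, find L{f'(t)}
L{f'(t)} = s·F(s) - f(0) = 3s/(s-3) - 3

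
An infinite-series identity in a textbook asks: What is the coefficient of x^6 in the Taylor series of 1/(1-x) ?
1/(1-x)=Σ x^n for |x|<1
All coefficients are 1

Answer: 1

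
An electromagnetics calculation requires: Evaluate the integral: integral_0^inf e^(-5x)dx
integral_0^inf e^(-5x) dx=[-1/5*e^(-5x)]_0^inf
=0 - (-1/5)=1/5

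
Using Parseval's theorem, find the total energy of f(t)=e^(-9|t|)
Parseval's theorem: E = integral |f(t)|^2 dt = (1/2pi) integral |F(omega)|^2 domega
E = integral_{-inf}^{inf} e^(-18|t|) dt = 2*integral_0^inf e^(-18t) dt = 2/(2*9) = 1/9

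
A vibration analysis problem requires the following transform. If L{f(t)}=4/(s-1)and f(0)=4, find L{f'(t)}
L{f'(t)}=s·F(s) - f(0)=4s/(s-1) - 4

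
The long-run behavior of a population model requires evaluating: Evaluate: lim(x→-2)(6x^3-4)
Polynomial is continuous, so substitute x = -2:
6·(-2)^3 - 4 = -52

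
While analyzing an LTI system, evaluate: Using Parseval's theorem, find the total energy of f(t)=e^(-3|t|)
Parseval's theorem: E = integral |f(t)|^2 dt = (1/2pi) integral |F(omega)|^2 domega
E = integral_{-inf}^{inf} e^(-6|t|) dt = 2 * integral_0^inf e^(-6t) dt = 2/(2 * 3) = 1/3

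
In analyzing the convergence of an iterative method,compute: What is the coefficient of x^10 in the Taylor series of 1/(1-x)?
1/(1-x)=Σ x^n for |x|<1
All coefficients are 1

Answer: 1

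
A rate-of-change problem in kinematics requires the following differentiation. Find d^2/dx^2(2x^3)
Apply power rule 2 times:
d^1: 6x^2
d^2: 12x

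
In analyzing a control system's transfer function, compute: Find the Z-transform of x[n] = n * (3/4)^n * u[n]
Using the property Z{n * a^n * u[n]} = az/(z-a)^2
With a = 3/4: X(z) = (3/4)z/(z - 3/4)^2, |z| > 3/4

Answer: (3/4)z/(z - 3/4)^2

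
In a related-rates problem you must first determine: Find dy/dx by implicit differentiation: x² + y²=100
Differentiate both sides: 2x+2y·(dy/dx)=0
Solve: dy/dx=-2x/(2y)=-x/y

Answer: dy/dx=-x/y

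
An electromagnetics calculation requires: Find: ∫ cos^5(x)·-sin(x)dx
Let u=cos(x), du=-sin(x) dx
∫ u^5 du=u^6/6 + C

Answer: cos^6(x)/6 + C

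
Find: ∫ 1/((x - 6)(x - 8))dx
Partial fractions: 1/((x-6)(x-8))=A/(x-6) + B/(x-8)
A=-1/2, B=1/2
∫ [-1/2· 1/(x-6) + 1/2· 1/(x-8)] dx
=(1/2)[ln|x-8| - ln|x-6|] + C

Answer: (1/2)·ln|(x-8)/(x-6)| + C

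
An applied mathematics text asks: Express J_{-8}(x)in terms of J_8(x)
For integer n: J_{-n}(x) = (-1)^n J_n(x)
With n = 8: J_{-8}(x) = (-1)^8 J_8(x) = J_8(x)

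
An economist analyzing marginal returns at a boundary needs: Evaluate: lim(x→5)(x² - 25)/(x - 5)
Factor: (x² - 25)=(x-5)(x+5)
Cancel (x-5): lim(x→5) (x+5)=10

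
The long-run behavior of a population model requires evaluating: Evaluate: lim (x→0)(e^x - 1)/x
L'Hôpital (0/0): lim e^x/1=1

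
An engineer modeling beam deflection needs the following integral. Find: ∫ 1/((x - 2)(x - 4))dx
Partial fractions: 1/((x-2)(x-4))=A/(x-2)+B/(x-4)
A=-1/2, B=1/2
∫ [-1/2· 1/(x-2)+1/2· 1/(x-4)] dx
=(1/2)[ln|x-4| - ln|x-2|]+C

Answer: (1/2)·ln|(x-4)/(x-2)|+C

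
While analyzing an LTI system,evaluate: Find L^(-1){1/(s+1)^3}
L^(-1){1/(s-a)^n}=t^(n-1)·e^(at)/(n-1)!
Here a=-1, n=3: t^2·e^(-t)/2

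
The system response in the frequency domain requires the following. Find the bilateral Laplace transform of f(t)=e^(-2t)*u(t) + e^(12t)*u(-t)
For e^(-2t)*u(t): L=1/(s+2), Re(s) > -2
For e^(12t)*u(-t): L=-1/(s-12), Re(s) < 12
Combined: F(s)=1/(s+2)-1/(s-12), -2 < Re(s) < 12

Answer: 1/(s+2)-1/(s-12), ROC: -2 < Re(s) < 12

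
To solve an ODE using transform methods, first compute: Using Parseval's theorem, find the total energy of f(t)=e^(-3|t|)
Parseval's theorem: E = integral |f(t)|^2 dt = (1/2pi) integral |F(omega)|^2 domega
E = integral_{-inf}^{inf} e^(-6|t|) dt = 2 * integral_0^inf e^(-6t) dt = 2/(2 * 3) = 1/3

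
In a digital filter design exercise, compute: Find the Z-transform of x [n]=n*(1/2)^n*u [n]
Using the property Z{n*a^n*u[n]}=az/(z-a)^2
With a=1/2: X(z)=(1/2)z/(z - 1/2)^2, |z| > 1/2

Answer: (1/2)z/(z - 1/2)^2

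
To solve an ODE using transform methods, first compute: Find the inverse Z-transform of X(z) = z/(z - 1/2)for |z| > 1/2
Standard pair: z/(z-a) <-> a^n*u[n] for causal signals
With a = 1/2: x[n] = (1/2)^n*u[n]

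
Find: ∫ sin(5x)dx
Using substitution u=5x: ∫ sin(u) du/5=-cos(u)/5+C

Answer: (-1/5)cos(5x)+C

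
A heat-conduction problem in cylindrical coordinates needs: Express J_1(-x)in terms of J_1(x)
For integer n: J_n(-x) = (-1)^n J_n(x)
With n = 1: J_1(-x) = (-1)^1 J_1(x) = -J_1(x)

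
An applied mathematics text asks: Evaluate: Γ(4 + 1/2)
Γ(n + 1/2)=(2n)!√π/(4^n·n!)
=40320√π/(256·24)=(105/16)·√π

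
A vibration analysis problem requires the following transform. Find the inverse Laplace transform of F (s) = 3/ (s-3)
L^(-1){3/(s-a)}=c·e^(at)
Here a=3, c=3

Answer: 3e^(3t)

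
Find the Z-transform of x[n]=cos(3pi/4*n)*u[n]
Z{cos(w0*n)*u[n]} = z(z - cos(w0))/(z^2-2z*cos(w0)+1)
With w0 = 3pi/4: X(z) = z(z - cos(3pi/4))/(z^2-2z*cos(3pi/4)+1)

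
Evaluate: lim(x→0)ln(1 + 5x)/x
L'Hôpital (0/0): lim 5/(1+5x) / 1 = 5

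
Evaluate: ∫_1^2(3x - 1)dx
Step 1: Find antiderivative F(x)=(3/2)x^2 - x
Step 2: F(2) - F(1)=4 - (1/2)=7/2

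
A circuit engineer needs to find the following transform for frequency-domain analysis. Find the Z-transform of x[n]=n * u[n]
Standard pair: Z{n*u[n]} = z/(z-1)^2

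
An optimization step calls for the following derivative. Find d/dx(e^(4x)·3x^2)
Product rule: (fg)'=f'g + fg'
f=e^(4x), f'=4·e^(4x)
g=3x^2, g'=6x

Answer: 12·e^(4x)·x^2 + 6·e^(4x)·x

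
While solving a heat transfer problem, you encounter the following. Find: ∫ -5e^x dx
Since d/dx[e^x] = + e^x, we get -5e^x + C

Answer: -5e^x + C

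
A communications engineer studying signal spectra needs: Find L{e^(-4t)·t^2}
First shifting: L{e^(at)f(t)} = F(s-a)
L{t^2} = 2/s^3
Shift s → s+4: 2/(s+4)^3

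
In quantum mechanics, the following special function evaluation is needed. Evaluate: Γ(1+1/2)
Γ(n + 1/2)=(2n)!√π/(4^n·n!)
=2√π/(4·1)=(1/2)·√π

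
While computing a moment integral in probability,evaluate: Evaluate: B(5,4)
B(x,y) = Γ(x)Γ(y)/Γ(x+y) = (x-1)!(y-1)!/(x+y-1)!
B(5,4) = 4!·3!/8! = 1/280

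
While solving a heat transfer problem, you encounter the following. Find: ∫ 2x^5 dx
Using power rule: ∫ 2x^5 dx=2/6 x^6+C=(1/3)x^6+C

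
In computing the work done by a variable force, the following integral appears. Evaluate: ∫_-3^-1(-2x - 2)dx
Step 1: Find antiderivative F(x)=-x^2-2x
Step 2: F(-1) - F(-3)=1 - (-3)=4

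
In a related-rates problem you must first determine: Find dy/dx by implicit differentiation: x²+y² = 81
Differentiate both sides: 2x + 2y·(dy/dx)=0
Solve: dy/dx=-2x/(2y)=-x/y

Answer: dy/dx=-x/y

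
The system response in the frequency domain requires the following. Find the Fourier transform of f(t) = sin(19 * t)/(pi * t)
sin(W*t)/(pi*t) = (W/pi)*sinc(W*t/pi) is the impulse response of the ideal low-pass filter with cutoff W (here W = 19).
Its Fourier transform is a rectangular function:
F(omega) = 1 for |omega| < 19, 0 otherwise

Answer: rect(omega/38) [i.e., 1 for |omega| < 19, 0 otherwise]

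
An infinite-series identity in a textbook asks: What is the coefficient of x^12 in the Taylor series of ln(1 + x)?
ln(1+x)=Σ (-1)^(n+1) x^n/n
Coefficient of x^12=(-1)^13/12=-1/12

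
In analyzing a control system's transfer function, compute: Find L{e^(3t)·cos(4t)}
First shifting: L{e^(at)f(t)}=F(s-a)
L{cos(4t)}=s/(s²+16)
Shift: (s-3)/((s-3)²+16)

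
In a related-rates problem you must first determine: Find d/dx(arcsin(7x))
d/dx[arcsin(u)]=u'/√(1-u²), u=7x, u'=7

Answer: 7/√(1 - 49x²)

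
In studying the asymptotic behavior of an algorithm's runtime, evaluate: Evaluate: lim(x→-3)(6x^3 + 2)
Polynomial is continuous, so substitute x=-3:
6·(-3)^3+2=-160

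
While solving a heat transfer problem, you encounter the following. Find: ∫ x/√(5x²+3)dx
Let u = 5x² + 3, du = 10x dx
∫ (1/10)·u^(-1/2) du = √u/5 + C

Answer: √(5x² + 3)/5 + C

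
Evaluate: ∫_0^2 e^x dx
Antiderivative: e^x
Evaluate: (e^2-1)

Answer: e^2-1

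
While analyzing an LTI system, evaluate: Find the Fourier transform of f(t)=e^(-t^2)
The Fourier transform of a Gaussian e^(-t^2) is sqrt(pi)*e^(-omega^2/4).
With a = 1: F(omega) = sqrt(pi)*e^(-omega^2/4)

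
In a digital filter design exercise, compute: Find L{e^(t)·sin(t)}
First shifting: L{e^(at)f(t)}=F(s-a)
L{sin(t)}=1/(s² + 1)
Shift: 1/((s-1)² + 1)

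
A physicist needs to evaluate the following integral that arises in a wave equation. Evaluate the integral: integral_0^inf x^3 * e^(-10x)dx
This is a Gamma integral. Substitute u=10x (du=10 dx):
integral_0^inf x^3 * e^(-10x) dx=(1/10^4) integral_0^inf u^3 * e^(-u) du
=Gamma(4)/10^4=3!/10^4=6/10000

Answer: 3/5000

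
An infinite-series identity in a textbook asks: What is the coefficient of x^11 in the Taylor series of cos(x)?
cos(x) has only even powers. Coefficient of x^11=0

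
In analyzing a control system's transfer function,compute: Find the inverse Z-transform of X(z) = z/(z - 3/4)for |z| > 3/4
Standard pair: z/(z-a) <-> a^n * u[n] for causal signals
With a=3/4: x[n]=(3/4)^n * u[n]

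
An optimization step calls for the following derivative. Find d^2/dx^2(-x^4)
Apply power rule 2 times:
d^1: -4x^3
d^2: -12x^2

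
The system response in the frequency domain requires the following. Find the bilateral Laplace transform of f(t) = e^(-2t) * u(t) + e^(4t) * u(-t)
For e^(-2t) * u(t): L = 1/(s + 2), Re(s) > -2
For e^(4t) * u(-t): L = -1/(s-4), Re(s) < 4
Combined: F(s) = 1/(s + 2) - 1/(s-4), -2 < Re(s) < 4

Answer: 1/(s + 2) - 1/(s-4), ROC: -2 < Re(s) < 4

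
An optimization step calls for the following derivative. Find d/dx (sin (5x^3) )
Chain rule: d/dx[sin(u)]=cos(u)·u' where u=5x^3
u'=15x^2

Answer: 15x^2·cos(5x^3)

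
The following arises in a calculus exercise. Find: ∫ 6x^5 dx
Using power rule: ∫ 6x^5 dx=6/6 x^6+C=x^6+C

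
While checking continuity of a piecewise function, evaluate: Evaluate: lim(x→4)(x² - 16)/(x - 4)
Factor: (x² - 16) = (x-4)(x+4)
Cancel (x-4): lim(x→4) (x+4) = 8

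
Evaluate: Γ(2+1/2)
Γ(n+1/2) = (2n)!√π/(4^n·n!)
= 24√π/(16·2) = (3/4)·√π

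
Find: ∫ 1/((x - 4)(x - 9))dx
Partial fractions: 1/((x-4)(x-9))=A/(x-4)+B/(x-9)
A=-1/5, B=1/5
∫ [-1/5· 1/(x-4)+1/5· 1/(x-9)] dx
=(1/5)[ln|x-9| - ln|x-4|]+C

Answer: (1/5)·ln|(x-9)/(x-4)|+C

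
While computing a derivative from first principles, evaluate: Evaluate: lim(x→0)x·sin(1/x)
Squeeze theorem: -|x| ≤ x·sin(1/x) ≤ |x|
Since x → 0 as x → 0, by squeeze theorem the limit is 0

Answer: 0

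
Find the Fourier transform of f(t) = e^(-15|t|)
Using the standard pair: F{e^(-a|t|)}=2a/(a^2 + omega^2)
With a=15: F(omega)=30/(225 + omega^2)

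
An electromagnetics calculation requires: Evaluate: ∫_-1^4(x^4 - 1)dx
Step 1: Find antiderivative F(x) = (1/5)x^5 - x
Step 2: F(4) - F(-1) = 1004/5 - (4/5) = 200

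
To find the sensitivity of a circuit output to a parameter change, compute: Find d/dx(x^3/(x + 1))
Quotient rule: (f/g)'=(f'g - fg')/g²
f=x^3, f'=3x^2
g=x+1, g'=1

Answer: (3x^2·(x+1) - x^3)/(x+1)²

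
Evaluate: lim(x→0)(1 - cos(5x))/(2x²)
Using 1-cos(u) ≈ u²/2 for small u:
(1-cos(5x)) ≈ (5x)²/2 = 25x²/2
So limit = 25/(2·2) = 25/4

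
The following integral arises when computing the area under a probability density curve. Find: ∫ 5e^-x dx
Since d/dx[e^-x]=- e^-x, we get -5e^-x + C

Answer: -5e^-x + C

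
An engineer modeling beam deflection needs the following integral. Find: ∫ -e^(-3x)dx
Since d/dx[e^(-3x)]=-3e^(-3x), we get 1/3 e^(-3x)+C

Answer: (1/3)e^(-3x)+C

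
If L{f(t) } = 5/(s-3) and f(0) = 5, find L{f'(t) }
L{f'(t)}=s·F(s) - f(0)=5s/(s-3) - 5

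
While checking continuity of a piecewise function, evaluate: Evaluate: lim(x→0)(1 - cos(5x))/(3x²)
Using 1-cos(u) ≈ u²/2 for small u:
(1-cos(5x)) ≈ (5x)²/2 = 25x²/2
So limit = 25/(2·3) = 25/6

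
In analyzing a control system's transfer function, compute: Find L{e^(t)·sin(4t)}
First shifting: L{e^(at)f(t)}=F(s-a)
L{sin(4t)}=4/(s²+16)
Shift: 4/((s-1)²+16)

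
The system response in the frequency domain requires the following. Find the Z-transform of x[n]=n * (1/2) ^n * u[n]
Using the property Z{n * a^n * u[n]} = az/(z-a)^2
With a = 1/2: X(z) = (1/2)z/(z - 1/2)^2, |z| > 1/2

Answer: (1/2)z/(z - 1/2)^2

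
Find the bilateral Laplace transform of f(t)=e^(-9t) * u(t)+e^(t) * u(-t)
For e^(-9t) * u(t): L = 1/(s+9), Re(s) > -9
For e^(t) * u(-t): L = -1/(s-1), Re(s) < 1
Combined: F(s) = 1/(s+9)-1/(s-1), -9 < Re(s) < 1

Answer: 1/(s+9)-1/(s-1), ROC: -9 < Re(s) < 1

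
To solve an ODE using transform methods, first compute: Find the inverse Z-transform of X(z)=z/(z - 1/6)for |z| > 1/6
Standard pair: z/(z-a) <-> a^n*u[n] for causal signals
With a = 1/6: x[n] = (1/6)^n*u[n]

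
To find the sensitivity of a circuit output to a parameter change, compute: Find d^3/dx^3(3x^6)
Apply power rule 3 times:
d^1: 18x^5
d^2: 90x^4
d^3: 360x^3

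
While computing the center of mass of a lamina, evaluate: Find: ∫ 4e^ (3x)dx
Since d/dx[e^(3x)] = 3e^(3x), we get 4/3 e^(3x) + C

Answer: (4/3)e^(3x) + C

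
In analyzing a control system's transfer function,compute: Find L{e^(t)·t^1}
First shifting: L{e^(at)f(t)}=F(s-a)
L{t^1}=1/s^2
Shift s → s-1: 1/(s-1)^2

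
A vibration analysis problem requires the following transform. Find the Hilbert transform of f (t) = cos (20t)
The Hilbert transform shifts each frequency component by -pi/2.
H{cos(wt)}=sin(wt)
With w=20: H{cos(20t)}=sin(20t)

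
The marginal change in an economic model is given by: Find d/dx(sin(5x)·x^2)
Product rule: (fg)'=f'g+fg'
f=sin(5x), f'=5·cos(5x)
g=x^2, g'=2x

Answer: 5·cos(5x)·x^2+2·sin(5x)·x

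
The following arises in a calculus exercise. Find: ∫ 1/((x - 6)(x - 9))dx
Partial fractions: 1/((x-6)(x-9))=A/(x-6)+B/(x-9)
A=-1/3, B=1/3
∫ [-1/3· 1/(x-6)+1/3· 1/(x-9)] dx
=(1/3)[ln|x-9| - ln|x-6|]+C

Answer: (1/3)·ln|(x-9)/(x-6)|+C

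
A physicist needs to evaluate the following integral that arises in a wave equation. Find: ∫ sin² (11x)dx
Using identity sin²(u) = (1 - cos(2u))/2:
∫ (1 - cos(22x))/2 dx = x/2 - sin(22x)/44+C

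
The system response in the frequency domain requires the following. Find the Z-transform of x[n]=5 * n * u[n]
Z{n * u[n]} = z/(z-1)^2
By linearity: Z{5 * n * u[n]} = 5z/(z-1)^2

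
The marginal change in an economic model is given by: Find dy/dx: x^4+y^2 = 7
Differentiate: 4x^3+2y·(dy/dx) = 0
dy/dx = -4x^3/(2y)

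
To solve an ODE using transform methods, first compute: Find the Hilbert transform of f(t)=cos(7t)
The Hilbert transform shifts each frequency component by -pi/2.
H{cos(wt)}=sin(wt)
With w=7: H{cos(7t)}=sin(7t)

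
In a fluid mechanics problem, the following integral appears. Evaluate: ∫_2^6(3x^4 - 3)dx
Step 1: Find antiderivative F(x)=(3/5)x^5-3x
Step 2: F(6) - F(2)=23238/5 - (66/5)=23172/5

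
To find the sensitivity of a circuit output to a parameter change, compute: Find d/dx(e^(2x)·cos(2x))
Product rule: (fg)'=f'g+fg'
f=e^(2x), f'=2·e^(2x)
g=cos(2x), g'=-2·sin(2x)

Answer: 2·e^(2x)·cos(2x)-2·e^(2x)·sin(2x)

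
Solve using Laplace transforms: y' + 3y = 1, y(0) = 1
Take L of both sides: sY(s)-1+3Y(s)=1/s
Y(s)(s+3)=1/s+1
Y(s)=1/(s(s+3))+1/(s+3)
Partial fractions: 1/(s(s+3))=(1/3)/s - (1/3)/(s+3)
So Y(s)=(1/3)/s+(2/3)/(s+3)
Inverse transform (L^(-1){1/s}=1, L^(-1){1/(s+3)}=e^(-3t)):

Answer: y(t)=1/3+(2/3)·e^(-3t)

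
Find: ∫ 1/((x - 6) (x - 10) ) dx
Partial fractions: 1/((x-6)(x-10)) = A/(x-6) + B/(x-10)
A = -1/4, B = 1/4
∫ [-1/4· 1/(x-6) + 1/4· 1/(x-10)] dx
= (1/4)[ln|x-10| - ln|x-6|] + C

Answer: (1/4)·ln|(x-10)/(x-6)| + C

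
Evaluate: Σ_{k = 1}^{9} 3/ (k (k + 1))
Partial fractions: 3/(k(k + 1))=3/k - 3/(k + 1)
Telescoping sum: 3(1 - 1/10)=3·9/10

Answer: 27/10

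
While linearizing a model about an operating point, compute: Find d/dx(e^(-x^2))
Chain rule: d/dx[e^u] = e^u · u' where u = -x^2
u' = -2x

Answer: -2x·e^(-x^2)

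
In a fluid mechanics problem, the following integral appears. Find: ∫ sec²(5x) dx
Since d/dx[tan(5x)] = 5sec²(5x), integral = tan(5x)/5 + C

Answer: (1/5)tan(5x) + C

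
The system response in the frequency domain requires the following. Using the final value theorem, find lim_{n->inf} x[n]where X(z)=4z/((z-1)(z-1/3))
Final value theorem: lim x[n] = lim_{z->1} (z-1)*X(z)
(z-1)*X(z) = 4z/(z-1/3)
As z->1: 4/(1-1/3) = 4/(2/3) = 6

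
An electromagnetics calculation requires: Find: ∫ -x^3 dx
Using power rule: ∫ -x^3 dx=-1/4 x^4 + C=(-1/4)x^4 + C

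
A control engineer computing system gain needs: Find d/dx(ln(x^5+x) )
Chain rule: d/dx[ln(u)]=u'/u where u=x^5 + x
u'=5x^4 + 1

Answer: (5x^4 + 1)/(x^5 + x)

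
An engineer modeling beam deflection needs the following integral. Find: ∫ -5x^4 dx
Using power rule: ∫ -5x^4 dx=-5/5 x^5+C=-x^5+C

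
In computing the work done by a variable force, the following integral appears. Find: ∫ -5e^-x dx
Since d/dx[e^-x]=- e^-x, we get 5e^-x+C

Answer: 5e^-x+C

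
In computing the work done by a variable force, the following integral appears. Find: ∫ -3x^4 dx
Using power rule: ∫ -3x^4 dx=-3/5 x^5 + C=(-3/5)x^5 + C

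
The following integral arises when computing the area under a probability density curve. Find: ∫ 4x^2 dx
Using power rule: ∫ 4x^2 dx = 4/3 x^3 + C = (4/3)x^3 + C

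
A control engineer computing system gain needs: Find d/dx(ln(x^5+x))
Chain rule: d/dx[ln(u)] = u'/u where u = x^5+x
u' = 5x^4+1

Answer: (5x^4+1)/(x^5+x)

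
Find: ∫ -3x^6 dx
Using power rule: ∫ -3x^6 dx = -3/7 x^7+C = (-3/7)x^7+C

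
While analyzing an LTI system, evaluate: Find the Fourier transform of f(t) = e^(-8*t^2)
The Fourier transform of a Gaussian e^(-a * t^2) is sqrt(pi/a) * e^(-omega^2/(4a)).
With a = 8: F(omega) = sqrt(pi/8) * e^(-omega^2/32)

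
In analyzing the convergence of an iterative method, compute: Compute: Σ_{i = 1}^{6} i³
Using formula: Σ i^3=[n(n+1)/2]²=[6·7/2]²=441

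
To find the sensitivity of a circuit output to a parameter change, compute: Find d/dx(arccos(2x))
d/dx[arccos(u)]=-u'/√(1-u²), u=2x, u'=2

Answer: -2/√(1 - 4x²)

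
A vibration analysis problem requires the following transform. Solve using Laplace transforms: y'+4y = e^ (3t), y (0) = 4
Take L: sY - 4+4Y = 1/(s-3)
Y(s+4) = 1/(s-3)+4
Y = 1/((s-3)(s+4))+4/(s+4)
Partial fractions: 1/((s-3)(s+4)) = (1/7)/(s-3) - (1/7)/(s+4)
So Y = (1/7)/(s-3)+(27/7)/(s+4)
Inverse Laplace transform (L^(-1){1/(s-3)} = e^(3t), L^(-1){1/(s+4)} = e^(-4t)):

Answer: y(t) = (1/7)·e^(3t)+(27/7)·e^(-4t)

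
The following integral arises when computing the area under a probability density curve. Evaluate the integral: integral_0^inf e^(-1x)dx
integral_0^inf e^(-1x) dx=[-1/1*e^(-1x)]_0^inf
=0 - (-1/1)=1/1

Answer: 1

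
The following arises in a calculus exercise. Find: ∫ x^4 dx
Using power rule: ∫ x^4 dx=1/5 x^5+C=(1/5)x^5+C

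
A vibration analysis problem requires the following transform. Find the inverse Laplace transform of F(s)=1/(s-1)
L^(-1){1/(s-a)}=c·e^(at)
Here a=1, c=1

Answer: e^(t)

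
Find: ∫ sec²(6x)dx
Since d/dx[tan(6x)] = 6sec²(6x), integral = tan(6x)/6 + C

Answer: (1/6)tan(6x) + C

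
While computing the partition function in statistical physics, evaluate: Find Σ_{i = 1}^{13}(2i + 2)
= 2·Σ i + 2·13 = 2·91 + 26 = 208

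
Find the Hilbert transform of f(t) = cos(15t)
The Hilbert transform shifts each frequency component by -pi/2.
H{cos(wt)}=sin(wt)
With w=15: H{cos(15t)}=sin(15t)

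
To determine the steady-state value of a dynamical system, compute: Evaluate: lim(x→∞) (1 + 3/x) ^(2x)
Rewrite as [(1+3/x)^x]^2.
lim(1+3/x)^x=e^3, so limit=(e^3)^2=e^6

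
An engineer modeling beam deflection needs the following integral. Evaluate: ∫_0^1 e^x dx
Antiderivative: e^x
Evaluate: (e^1-1)

Answer: e^1-1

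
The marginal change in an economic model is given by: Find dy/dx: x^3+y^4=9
Differentiate: 3x^2+4y^3·(dy/dx)=0
dy/dx=-3x^2/(4y^3)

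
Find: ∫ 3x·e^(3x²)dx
Let u=3x², du=6x dx
∫ (1/2)e^u du=e^u/2 + C

Answer: e^(3x²)/2 + C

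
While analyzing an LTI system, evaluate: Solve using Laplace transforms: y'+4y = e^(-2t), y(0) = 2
Take L: sY - 2+4Y = 1/(s+2)
Y(s+4) = 1/(s+2)+2
Y = 1/((s+2)(s+4))+2/(s+4)
Partial fractions: 1/((s+2)(s+4)) = (1/2)/(s+2) - (1/2)/(s+4)
So Y = (1/2)/(s+2)+(3/2)/(s+4)
Inverse Laplace transform (L^(-1){1/(s+2)} = e^(-2t), L^(-1){1/(s+4)} = e^(-4t)):

Answer: y(t) = (1/2)·e^(-2t)+(3/2)·e^(-4t)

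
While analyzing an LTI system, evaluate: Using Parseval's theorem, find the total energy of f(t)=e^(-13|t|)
Parseval's theorem: E = integral |f(t)|^2 dt = (1/2pi) integral |F(omega)|^2 domega
E = integral_{-inf}^{inf} e^(-26|t|) dt = 2 * integral_0^inf e^(-26t) dt = 2/(2 * 13) = 1/13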